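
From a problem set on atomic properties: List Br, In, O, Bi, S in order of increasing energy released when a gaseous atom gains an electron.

In, Bi, O, S, Br

O is in period 2, group 16; S is in period 3, group 16; Br is in period 4, group 17; In is in period 5, group 13; Bi is in period 6, group 15.
Adding an electron releases more energy for atoms nearer the top right (short of the noble gases).
These span different periods and groups, so the two trends combine.
Bi > In: period and group pull opposite ways; the across-period shift dominates (91 vs 29 kJ/mol).
O > Bi: relative to Bi, both the across-period and down-group shifts push O's electron affinity up.
S > O: this pair runs against the simple trend — see the exception note.
Br > S: period and group pull opposite ways; the across-period shift dominates (325 vs 200 kJ/mol).
Note the exception: S has a higher electron affinity than O, contrary to the simple trend — the compact 2p subshell of O repels the added electron more than S's larger 3p does.
For reference (kJ/mol): O 141, S 200, Br 325, In 29, Bi 91.
So from lowest to highest: In < Bi < O < S < Br.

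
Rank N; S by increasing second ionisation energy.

Consider each +1 ion: N⁺ still has 4 valence electrons; S⁺ still has 5 valence electrons.
All are still removing valence electrons, so compare the +1 ions as you would atoms: IE_2 generally rises across a period (higher Z_eff) and falls down a group (larger shell), subject to the usual subshell exceptions.
Valence configurations: N⁺ [He]2s²2p², S⁺ [Ne]3s²3p³.
Tabulated IE_2 (kJ/mol): N 2856, S 2252.
Hence IE_2: S < N.

S < N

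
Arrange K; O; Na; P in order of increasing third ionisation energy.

P < K < O < Na

IE_3 is the cost of taking one more electron from the +2 cation: K²⁺ is already 1 electron into the core; O²⁺ still has 4 valence electrons; Na²⁺ is already 1 electron into the core; P²⁺ still has 3 valence electrons.
Usually core removal costs more than valence removal, but here the competition is close: a tightly held n=2 valence electron can cost more to remove than an n=3 core electron, so the actual values have to decide it.
Valence configurations: O²⁺ [He]2s²2p², P²⁺ [Ne]3s²3p¹.
Tabulated IE_3 (kJ/mol): K 4420, O 5300, Na 6910, P 2914.
Putting it together, IE_3: P < K < O < Na.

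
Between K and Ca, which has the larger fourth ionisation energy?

Ca

After 3 electrons have been removed, what remains? K³⁺ is already 2 electrons into the core; Ca³⁺ is already 1 electron into the core.
All of these are removing an electron from a noble-gas core or deeper; the smaller core (lower principal quantum number) is held far more tightly, and within a period the higher nuclear charge binds the same core more tightly.
The numbers (kJ/mol): K 5877, Ca 6491.
Hence IE_4: K < Ca.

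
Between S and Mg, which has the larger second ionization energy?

Consider each +1 ion: S⁺ still has 5 valence electrons; Mg⁺ still has 1 valence electron.
All are still removing valence electrons, so compare the +1 ions as you would atoms: IE_2 generally rises across a period (higher Z_eff) and falls down a group (larger shell), subject to the usual subshell exceptions.
Valence configurations: S⁺ [Ne]3s²3p³, Mg⁺ [Ne]3s¹.
Approximate IE_2 values (kJ/mol): S 2252, Mg 1451.
So the second ionization energies run Mg < S.

S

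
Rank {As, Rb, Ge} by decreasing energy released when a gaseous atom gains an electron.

Atoms with high Z_eff and room in the valence shell (especially the halogens) have the most exothermic electron affinities.
Here both period and group differ, so the two effects have to be weighed against each other.
As > Rb: both effects reinforce here, so As is clearly the higher of the two.
Ge > As: this pair runs against the simple trend — see the exception note.
Note the exception: Ge has a higher electron affinity than As, contrary to the simple trend — adding an electron to As's half-filled 4p³ is unfavourable, so Ge (4p²) has the more exothermic EA.
Approximate values (kJ/mol): Ge 119, As 78, Rb 47.
So from highest to lowest: Ge > As > Rb.

Ge, As, Rb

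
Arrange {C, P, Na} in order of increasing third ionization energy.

IE_3 is the cost of taking one more electron from the +2 cation: C²⁺ still has 2 valence electrons; P²⁺ still has 3 valence electrons; Na²⁺ is already 1 electron into the core.
Breaking into a closed-shell core is much more expensive than removing a leftover valence electron — Na has the largest IE_3 here.
Valence configurations: C²⁺ [He]2s², P²⁺ [Ne]3s²3p¹.
The numbers (kJ/mol): C 4620, P 2914, Na 6910.
Hence IE_3: P < C < Na.

P < C < Na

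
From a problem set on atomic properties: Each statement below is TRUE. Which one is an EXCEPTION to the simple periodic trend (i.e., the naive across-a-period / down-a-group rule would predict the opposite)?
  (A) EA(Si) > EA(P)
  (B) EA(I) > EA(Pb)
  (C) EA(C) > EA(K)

The general trend: electron affinity increases across a period and decreases down a group.
(A) Si (period 3, group 14) vs P (period 3, group 15): the stated order contradicts the simple trend.
(B) I (period 5, group 17) vs Pb (period 6, group 14): the stated order agrees with the simple trend.
(C) C (period 2, group 14) vs K (period 4, group 1): the stated order agrees with the simple trend.
The exception is (A): adding an electron to P's half-filled 3p³ is unfavourable, so Si (3p²) has the more exothermic EA.

(A)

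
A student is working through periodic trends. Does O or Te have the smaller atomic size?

O

O is in period 2, group 16; Te is in period 5, group 16.
Radius decreases left→right (rising Z_eff, same n) and increases top→bottom (higher n).
All are in group 16, so atomic radius increases down the group.
So O has the smaller atomic size (O < Te).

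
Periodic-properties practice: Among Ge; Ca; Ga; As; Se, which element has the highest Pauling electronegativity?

Se

Atoms toward the upper right of the periodic table pull bonding electrons most strongly.
All lie in period 4, so electronegativity increases left to right.
The highest Pauling electronegativity among these belongs to Se.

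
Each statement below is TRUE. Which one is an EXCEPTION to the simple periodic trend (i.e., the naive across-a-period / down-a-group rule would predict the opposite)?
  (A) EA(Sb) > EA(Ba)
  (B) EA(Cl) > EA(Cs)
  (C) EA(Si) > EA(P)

(C)

The general trend: electron affinity increases across a period and decreases down a group.
(A) Sb (period 5, group 15) vs Ba (period 6, group 2): the stated order agrees with the simple trend.
(B) Cl (period 3, group 17) vs Cs (period 6, group 1): the stated order agrees with the simple trend.
(C) Si (period 3, group 14) vs P (period 3, group 15): the stated order contradicts the simple trend.
The exception is (C): adding an electron to P's half-filled 3p³ is unfavourable, so Si (3p²) has the more exothermic EA.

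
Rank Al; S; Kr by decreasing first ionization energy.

Kr > S > Al

Al is in period 3, group 13; S is in period 3, group 16; Kr is in period 4, group 18.
IE₁ increases left→right with effective nuclear charge and decreases top→bottom as the valence shell moves farther out.
Neither a single period nor a single group — weigh both effects.
S > Al: both are in period 3; the period trend gives S the larger value.
Kr > S: period and group pull opposite ways; the across-period shift dominates (1351 vs 1000 kJ/mol).
For reference (kJ/mol): Al 578, S 1000, Kr 1351.
So from highest to lowest: Kr > S > Al.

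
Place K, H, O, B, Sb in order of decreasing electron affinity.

O > Sb > H > K > B

H is in period 1, group 1; B is in period 2, group 13; O is in period 2, group 16; K is in period 4, group 1; Sb is in period 5, group 15.
Electron affinity generally becomes more exothermic across a period toward the halogens and less exothermic down a group.
Neither a single period nor a single group — weigh both effects.
K > B: this pair runs against the simple trend — see the exception note.
H > K: they share group 1; the group trend gives H the larger value.
Sb > H: period and group pull opposite ways; the across-period shift dominates (103 vs 73 kJ/mol).
O > Sb: relative to Sb, both the across-period and down-group shifts push O's electron affinity up.
Note the exception: K has a higher electron affinity than B, contrary to the simple trend — B's ns²np¹ configuration gives only a small electron affinity — the sparsely filled np subshell binds an added electron weakly.
For reference (kJ/mol): H 73, B 27, O 141, K 48, Sb 103.
So from highest to lowest: O > Sb > H > K > B.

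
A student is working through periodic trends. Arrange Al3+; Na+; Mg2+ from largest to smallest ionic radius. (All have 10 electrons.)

All of these have 10 electrons, so size is governed by nuclear charge alone: the more protons, the stronger the pull on the same electron cloud, and the smaller the ion.
Nuclear charges: Al3+ (Z=13), Mg2+ (Z=12), Na+ (Z=11).
Largest to smallest: Na+ > Mg2+ > Al3+.

Na+ > Mg2+ > Al3+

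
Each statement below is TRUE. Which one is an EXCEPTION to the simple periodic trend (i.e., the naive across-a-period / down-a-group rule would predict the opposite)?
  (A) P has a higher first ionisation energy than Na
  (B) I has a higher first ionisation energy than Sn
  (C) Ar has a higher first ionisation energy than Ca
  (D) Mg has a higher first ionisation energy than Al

(D)

The general trend: first ionisation energy increases across a period and decreases down a group.
(A) P (period 3, group 15) vs Na (period 3, group 1): the stated order agrees with the simple trend.
(B) I (period 5, group 17) vs Sn (period 5, group 14): the stated order agrees with the simple trend.
(C) Ar (period 3, group 18) vs Ca (period 4, group 2): the stated order agrees with the simple trend.
(D) Mg (period 3, group 2) vs Al (period 3, group 13): the stated order contradicts the simple trend.
The exception is (D): Al's single 3p electron is easier to remove than one from Mg's filled 3s².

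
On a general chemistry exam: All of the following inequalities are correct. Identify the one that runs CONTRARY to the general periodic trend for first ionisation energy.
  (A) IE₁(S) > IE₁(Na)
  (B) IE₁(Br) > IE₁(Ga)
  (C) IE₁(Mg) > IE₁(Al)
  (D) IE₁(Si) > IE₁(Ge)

(C)

The general trend: first ionisation energy increases across a period and decreases down a group.
(A) S (period 3, group 16) vs Na (period 3, group 1): the stated order agrees with the simple trend.
(B) Br (period 4, group 17) vs Ga (period 4, group 13): the stated order agrees with the simple trend.
(C) Mg (period 3, group 2) vs Al (period 3, group 13): the stated order contradicts the simple trend.
(D) Si (period 3, group 14) vs Ge (period 4, group 14): the stated order agrees with the simple trend.
The exception is (C): Al's single 3p electron is easier to remove than one from Mg's filled 3s².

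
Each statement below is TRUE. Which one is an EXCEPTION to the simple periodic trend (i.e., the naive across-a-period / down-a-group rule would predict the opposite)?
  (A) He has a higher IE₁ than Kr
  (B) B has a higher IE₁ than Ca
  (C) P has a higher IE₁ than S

(C)

The general trend: IE₁ increases across a period and decreases down a group.
(A) He (period 1, group 18) vs Kr (period 4, group 18): the stated order agrees with the simple trend.
(B) B (period 2, group 13) vs Ca (period 4, group 2): the stated order agrees with the simple trend.
(C) P (period 3, group 15) vs S (period 3, group 16): the stated order contradicts the simple trend.
The exception is (C): S (3p⁴) ionizes more easily than half-filled P (3p³) because the paired 3p electron in S is pushed out by e⁻–e⁻ repulsion.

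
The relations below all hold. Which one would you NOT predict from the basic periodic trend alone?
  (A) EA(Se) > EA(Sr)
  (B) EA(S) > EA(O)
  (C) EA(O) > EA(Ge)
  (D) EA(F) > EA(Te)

(B)

The general trend: electron affinity increases across a period and decreases down a group.
(A) Se (period 4, group 16) vs Sr (period 5, group 2): the stated order agrees with the simple trend.
(B) S (period 3, group 16) vs O (period 2, group 16): the stated order contradicts the simple trend.
(C) O (period 2, group 16) vs Ge (period 4, group 14): the stated order agrees with the simple trend.
(D) F (period 2, group 17) vs Te (period 5, group 16): the stated order agrees with the simple trend.
The exception is (B): the compact 2p subshell of O repels the added electron more than S's larger 3p does.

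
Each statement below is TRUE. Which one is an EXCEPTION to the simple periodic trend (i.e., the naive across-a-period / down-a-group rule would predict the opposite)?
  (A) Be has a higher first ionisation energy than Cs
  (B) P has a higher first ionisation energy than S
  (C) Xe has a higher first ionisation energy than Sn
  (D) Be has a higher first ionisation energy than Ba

The general trend: first ionisation energy increases across a period and decreases down a group.
(A) Be (period 2, group 2) vs Cs (period 6, group 1): the stated order agrees with the simple trend.
(B) P (period 3, group 15) vs S (period 3, group 16): the stated order contradicts the simple trend.
(C) Xe (period 5, group 18) vs Sn (period 5, group 14): the stated order agrees with the simple trend.
(D) Be (period 2, group 2) vs Ba (period 6, group 2): the stated order agrees with the simple trend.
The exception is (B): S (3p⁴) ionizes more easily than half-filled P (3p³) because the paired 3p electron in S is pushed out by e⁻–e⁻ repulsion.

(B)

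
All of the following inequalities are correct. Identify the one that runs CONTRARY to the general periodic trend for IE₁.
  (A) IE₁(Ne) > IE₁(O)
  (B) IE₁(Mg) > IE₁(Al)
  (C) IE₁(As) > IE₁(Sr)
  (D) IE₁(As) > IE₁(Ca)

(B)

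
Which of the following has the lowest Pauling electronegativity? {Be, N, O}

Be is in period 2, group 2; N is in period 2, group 15; O is in period 2, group 16.
EN rises left→right (higher Z_eff, smaller atoms) and falls top→bottom (larger, more shielded atoms).
All lie in period 2, so electronegativity increases left to right.
The lowest Pauling electronegativity among these belongs to Be.

Be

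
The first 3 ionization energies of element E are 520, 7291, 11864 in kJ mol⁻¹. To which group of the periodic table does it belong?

Look for the largest jump between consecutive ionization energies: IE2/IE1 ≈ 14.0, far larger than any earlier ratio.
That jump marks the point where a core electron is being removed. So the atom has 1 valence electron.
A main-group element with 1 valence electron is in group 1.

Group 1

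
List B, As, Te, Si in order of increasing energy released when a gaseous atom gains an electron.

B < As < Si < Te

EA tends to increase across a period and decrease down a group, though the pattern is less regular than for IE or radius.
A diagonal step moves right (one effect) and down (the opposite effect) at once.
As > B: period and group pull opposite ways; the across-period shift dominates (78 vs 27 kJ/mol).
Si > As: the two effects oppose for this pair; the down-group effect wins (134 vs 78 kJ/mol).
Te > Si: period and group pull opposite ways; the across-period shift dominates (190 vs 134 kJ/mol).
For reference (kJ/mol): B 27, Si 134, As 78, Te 190.
So from lowest to highest: B < As < Si < Te.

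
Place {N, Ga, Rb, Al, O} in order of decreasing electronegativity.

O > N > Ga > Al > Rb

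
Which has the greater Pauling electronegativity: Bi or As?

As

As is in period 4, group 15; Bi is in period 6, group 15.
Smaller atoms with higher effective nuclear charge are more electronegative.
All are in group 15, so electronegativity increases up the group.
So As has the greater Pauling electronegativity (As > Bi).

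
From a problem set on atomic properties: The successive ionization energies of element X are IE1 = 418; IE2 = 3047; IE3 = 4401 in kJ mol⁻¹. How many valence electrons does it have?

Look for the largest jump between consecutive ionization energies: IE2/IE1 ≈ 7.3, far larger than any earlier ratio.
That jump marks the point where a core electron is being removed. So the atom has 1 valence electron.

1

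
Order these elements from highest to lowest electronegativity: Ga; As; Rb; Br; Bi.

Br, As, Bi, Ga, Rb

Electronegativity increases across a period and decreases down a group, tracking effective nuclear charge and atomic size.
Here both period and group differ, so the two effects have to be weighed against each other.
Ga > Rb: both effects reinforce here, so Ga is clearly the higher of the two.
Bi > Ga: the two effects oppose for this pair; the across-period effect wins (2.02 vs 1.81).
As > Bi: they share group 15; the group trend gives As the larger value.
Br > As: both are in period 4; the period trend gives Br the larger value.
Tabulated electronegativity (Pauling): Ga 1.81, As 2.18, Br 2.96, Rb 0.82, Bi 2.02.
So from highest to lowest: Br > As > Bi > Ga > Rb.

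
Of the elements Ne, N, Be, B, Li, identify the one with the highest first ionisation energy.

Removing the outermost electron gets harder across a period and easier down a group.
All lie in period 2; the across-period trend (first ionization energy increases left to right) applies, with the exception below.
Note the exception: Be has a higher first ionization energy than B, contrary to the simple trend — removing B's lone 2p electron is easier than breaking Be's filled 2s².
Approximate values (kJ/mol): Li 520, Be 900, B 801, N 1402, Ne 2081.
The highest first ionisation energy among these belongs to Ne.

Ne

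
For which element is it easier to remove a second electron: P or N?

After 1 electron has been removed, what remains? P⁺ still has 4 valence electrons; N⁺ still has 4 valence electrons.
All are still removing valence electrons, so compare the +1 ions as you would atoms: IE_2 generally rises across a period (higher Z_eff) and falls down a group (larger shell), subject to the usual subshell exceptions.
Valence configurations: P⁺ [Ne]3s²3p², N⁺ [He]2s²2p².
Tabulated IE_2 (kJ/mol): P 1907, N 2856.
Hence IE_2: P < N.

P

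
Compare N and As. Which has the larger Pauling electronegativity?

N

EN rises left→right (higher Z_eff, smaller atoms) and falls top→bottom (larger, more shielded atoms).
All are in group 15, so electronegativity increases up the group.
So N has the larger Pauling electronegativity (N > As).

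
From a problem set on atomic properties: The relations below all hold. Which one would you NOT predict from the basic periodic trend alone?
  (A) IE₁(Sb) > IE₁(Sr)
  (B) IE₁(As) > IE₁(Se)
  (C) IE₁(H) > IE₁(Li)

(B)

The general trend: IE₁ increases across a period and decreases down a group.
(A) Sb (period 5, group 15) vs Sr (period 5, group 2): the stated order agrees with the simple trend.
(B) As (period 4, group 15) vs Se (period 4, group 16): the stated order contradicts the simple trend.
(C) H (period 1, group 1) vs Li (period 2, group 1): the stated order agrees with the simple trend.
The exception is (B): Se (4p⁴) ionizes more easily than half-filled As (4p³).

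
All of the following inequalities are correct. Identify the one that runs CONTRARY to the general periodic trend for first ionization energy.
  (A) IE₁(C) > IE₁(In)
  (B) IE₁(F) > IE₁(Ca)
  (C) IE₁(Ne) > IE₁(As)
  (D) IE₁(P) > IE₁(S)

The general trend: first ionization energy increases across a period and decreases down a group.
(A) C (period 2, group 14) vs In (period 5, group 13): the stated order agrees with the simple trend.
(B) F (period 2, group 17) vs Ca (period 4, group 2): the stated order agrees with the simple trend.
(C) Ne (period 2, group 18) vs As (period 4, group 15): the stated order agrees with the simple trend.
(D) P (period 3, group 15) vs S (period 3, group 16): the stated order contradicts the simple trend.
The exception is (D): S (3p⁴) ionizes more easily than half-filled P (3p³) because the paired 3p electron in S is pushed out by e⁻–e⁻ repulsion.

(D)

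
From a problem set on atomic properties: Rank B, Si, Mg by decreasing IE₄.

Consider each +3 ion: B³⁺ is the bare [He] core; Si³⁺ still has 1 valence electron; Mg³⁺ is already 1 electron into the core.
Breaking into a closed-shell core is much more expensive than removing a leftover valence electron — Mg and B have the largest IE_4 here.
Tabulated IE_4 (kJ/mol): B 25026, Si 4356, Mg 10543.
Putting it together, IE_4: Si < Mg < B.

B > Mg > Si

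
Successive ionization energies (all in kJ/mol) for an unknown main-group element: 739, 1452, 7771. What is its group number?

Look for the largest jump between consecutive ionization energies: IE3/IE2 ≈ 5.4, far larger than any earlier ratio.
That jump marks the point where a core electron is being removed. So the atom has 2 valence electrons.
A main-group element with 2 valence electrons is in group 2.

Group 2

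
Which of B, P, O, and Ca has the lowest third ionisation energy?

IE_3 is the cost of taking one more electron from the +2 cation: B²⁺ still has 1 valence electron; P²⁺ still has 3 valence electrons; O²⁺ still has 4 valence electrons; Ca²⁺ is the bare [Ar] core.
Usually core removal costs more than valence removal, but here the competition is close: a tightly held n=2 valence electron can cost more to remove than an n=3 core electron, so the actual values have to decide it.
Valence configurations: B²⁺ [He]2s¹, P²⁺ [Ne]3s²3p¹, O²⁺ [He]2s²2p².
The numbers (kJ/mol): B 3660, P 2914, O 5300, Ca 4912.
Putting it together, IE_3: P < B < Ca < O.

P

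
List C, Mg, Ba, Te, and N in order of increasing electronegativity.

C is in period 2, group 14; N is in period 2, group 15; Mg is in period 3, group 2; Te is in period 5, group 16; Ba is in period 6, group 2.
Electronegativity increases across a period and decreases down a group, tracking effective nuclear charge and atomic size.
These span different periods and groups, so the two trends combine.
Mg > Ba: they share group 2; the group trend gives Mg the larger value.
Te > Mg: the two effects oppose for this pair; the across-period effect wins (2.10 vs 1.31).
C > Te: the two effects oppose for this pair; the down-group effect wins (2.55 vs 2.10).
N > C: both are in period 2; the period trend gives N the larger value.
Approximate values (Pauling): C 2.55, N 3.04, Mg 1.31, Te 2.10, Ba 0.89.
So from lowest to highest: Ba < Mg < Te < C < N.

Ba < Mg < Te < C < N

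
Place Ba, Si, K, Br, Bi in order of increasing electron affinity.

Ba < K < Bi < Si < Br

Adding an electron releases more energy for atoms nearer the top right (short of the noble gases).
These span different periods and groups, so the two trends combine.
K > Ba: the two effects oppose for this pair; the down-group effect wins (48 vs 14 kJ/mol).
Bi > K: the two effects oppose for this pair; the across-period effect wins (91 vs 48 kJ/mol).
Si > Bi: period and group pull opposite ways; the down-group shift dominates (134 vs 91 kJ/mol).
Br > Si: period and group pull opposite ways; the across-period shift dominates (325 vs 134 kJ/mol).
For reference (kJ/mol): Si 134, K 48, Br 325, Ba 14, Bi 91.
So from lowest to highest: Ba < K < Bi < Si < Br.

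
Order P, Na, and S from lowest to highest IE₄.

S, P, Na

IE_4 is the cost of taking one more electron from the +3 cation: P³⁺ still has 2 valence electrons; Na³⁺ is already 2 electrons into the core; S³⁺ still has 3 valence electrons.
Breaking into a closed-shell core is much more expensive than removing a leftover valence electron — Na has the largest IE_4 here.
Valence configurations: P³⁺ [Ne]3s², S³⁺ [Ne]3s²3p¹.
S³⁺ loses a lone 3p electron whereas P³⁺ must break into a filled 3s² pair, so IE_4(P) > IE_4(S) even though S has the higher nuclear charge.
The numbers (kJ/mol): P 4964, Na 9543, S 4556.
Overall IE_4 order: S < P < Na.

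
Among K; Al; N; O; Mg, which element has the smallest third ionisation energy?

Consider each +2 ion: K²⁺ is already 1 electron into the core; Al²⁺ still has 1 valence electron; N²⁺ still has 3 valence electrons; O²⁺ still has 4 valence electrons; Mg²⁺ is the bare [Ne] core.
Usually core removal costs more than valence removal, but here the competition is close: a tightly held n=2 valence electron can cost more to remove than an n=3 core electron, so the actual values have to decide it.
Valence configurations: Al²⁺ [Ne]3s¹, N²⁺ [He]2s²2p¹, O²⁺ [He]2s²2p².
Approximate IE_3 values (kJ/mol): K 4420, Al 2745, N 4578, O 5300, Mg 7733.
Overall IE_3 order: Al < K < N < O < Mg.

Al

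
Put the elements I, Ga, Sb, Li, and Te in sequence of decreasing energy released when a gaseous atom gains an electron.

I > Te > Sb > Li > Ga

Li is in period 2, group 1; Ga is in period 4, group 13; Sb is in period 5, group 15; Te is in period 5, group 16; I is in period 5, group 17.
Adding an electron releases more energy for atoms nearer the top right (short of the noble gases).
These span different periods and groups, so the two trends combine.
Li > Ga: period and group pull opposite ways; the down-group shift dominates (60 vs 29 kJ/mol).
Sb > Li: the two effects oppose for this pair; the across-period effect wins (103 vs 60 kJ/mol).
Te > Sb: both are in period 5; the period trend gives Te the larger value.
I > Te: I lies to the right of Te in period 5, so the across-period effect alone puts I higher.
For reference (kJ/mol): Li 60, Ga 29, Sb 103, Te 190, I 295.
So from highest to lowest: I > Te > Sb > Li > Ga.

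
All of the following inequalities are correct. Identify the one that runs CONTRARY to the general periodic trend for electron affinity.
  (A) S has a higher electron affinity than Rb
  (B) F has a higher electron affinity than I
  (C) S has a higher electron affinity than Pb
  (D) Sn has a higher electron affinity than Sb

(D)

The general trend: electron affinity increases across a period and decreases down a group.
(A) S (period 3, group 16) vs Rb (period 5, group 1): the stated order agrees with the simple trend.
(B) F (period 2, group 17) vs I (period 5, group 17): the stated order agrees with the simple trend.
(C) S (period 3, group 16) vs Pb (period 6, group 14): the stated order agrees with the simple trend.
(D) Sn (period 5, group 14) vs Sb (period 5, group 15): the stated order contradicts the simple trend.
The exception is (D): adding an electron to Sb's half-filled 5p³ is unfavourable, so Sn has the more exothermic EA.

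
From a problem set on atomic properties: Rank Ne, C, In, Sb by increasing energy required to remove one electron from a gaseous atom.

In, Sb, C, Ne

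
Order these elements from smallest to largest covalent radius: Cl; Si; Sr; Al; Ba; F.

F is in period 2, group 17; Al is in period 3, group 13; Si is in period 3, group 14; Cl is in period 3, group 17; Sr is in period 5, group 2; Ba is in period 6, group 2.
Moving right in a period, electrons are added to the same shell under a stronger nuclear pull, so atoms get smaller; moving down, a new shell is opened and atoms get larger.
Neither a single period nor a single group — weigh both effects.
Cl > F: Cl sits below F in group 17, so the down-group effect alone puts Cl larger.
Si > Cl: Si lies to the left of Cl in period 3, so the across-period effect alone puts Si larger.
Al > Si: both are in period 3; the period trend gives Al the larger value.
Sr > Al: both effects reinforce here, so Sr is clearly the larger of the two.
Ba > Sr: they share group 2; the group trend gives Ba the larger value.
Approximate values (pm): F 64, Al 126, Si 116, Cl 99, Sr 185, Ba 196.
So from smallest to largest: F < Cl < Si < Al < Sr < Ba.

F < Cl < Si < Al < Sr < Ba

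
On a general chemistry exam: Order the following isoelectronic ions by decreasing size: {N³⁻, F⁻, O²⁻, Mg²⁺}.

All of these have 10 electrons, so size is governed by nuclear charge alone: the more protons, the stronger the pull on the same electron cloud, and the smaller the ion.
Nuclear charges: Mg²⁺ (Z=12), F⁻ (Z=9), O²⁻ (Z=8), N³⁻ (Z=7).
Largest to smallest: N³⁻ > O²⁻ > F⁻ > Mg²⁺.

N³⁻ > O²⁻ > F⁻ > Mg²⁺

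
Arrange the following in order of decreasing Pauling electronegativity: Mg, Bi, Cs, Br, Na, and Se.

EN rises left→right (higher Z_eff, smaller atoms) and falls top→bottom (larger, more shielded atoms).
These span different periods and groups, so the two trends combine.
Na > Cs: they share group 1; the group trend gives Na the larger value.
Mg > Na: both are in period 3; the period trend gives Mg the larger value.
Bi > Mg: period and group pull opposite ways; the across-period shift dominates (2.02 vs 1.31).
Se > Bi: both effects reinforce here, so Se is clearly the higher of the two.
Br > Se: Br lies to the right of Se in period 4, so the across-period effect alone puts Br higher.
For reference (Pauling): Na 0.93, Mg 1.31, Se 2.55, Br 2.96, Cs 0.79, Bi 2.02.
So from highest to lowest: Br > Se > Bi > Mg > Na > Cs.

Br > Se > Bi > Mg > Na > Cs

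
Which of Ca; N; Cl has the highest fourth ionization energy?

The fourth ionization energy removes an electron from the +3 ion. For each element: Ca³⁺ is already 1 electron into the core; N³⁺ still has 2 valence electrons; Cl³⁺ still has 4 valence electrons.
Usually core removal costs more than valence removal, but here the competition is close: a tightly held n=2 valence electron can cost more to remove than an n=3 core electron, so the actual values have to decide it.
Valence configurations: N³⁺ [He]2s², Cl³⁺ [Ne]3s²3p².
Tabulated IE_4 (kJ/mol): Ca 6491, N 7475, Cl 5159.
So the fourth ionization energies run Cl < Ca < N.

N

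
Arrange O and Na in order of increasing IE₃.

O, Na

IE_3 is the cost of taking one more electron from the +2 cation: O²⁺ still has 4 valence electrons; Na²⁺ is already 1 electron into the core.
Pulling an electron out of a noble-gas core costs far more than removing a remaining valence electron, so Na sits at the high end of IE_3.
Approximate IE_3 values (kJ/mol): O 5300, Na 6910.
Putting it together, IE_3: O < Na.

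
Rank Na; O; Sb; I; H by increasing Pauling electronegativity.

Na, Sb, H, I, O

H is in period 1, group 1; O is in period 2, group 16; Na is in period 3, group 1; Sb is in period 5, group 15; I is in period 5, group 17.
Electronegativity increases across a period and decreases down a group, tracking effective nuclear charge and atomic size.
Here both period and group differ, so the two effects have to be weighed against each other.
Sb > Na: the two effects oppose for this pair; the across-period effect wins (2.05 vs 0.93).
H > Sb: period and group pull opposite ways; the down-group shift dominates (2.20 vs 2.05).
I > H: period and group pull opposite ways; the across-period shift dominates (2.66 vs 2.20).
O > I: the two effects oppose for this pair; the down-group effect wins (3.44 vs 2.66).
For reference (Pauling): H 2.20, O 3.44, Na 0.93, Sb 2.05, I 2.66.
So from lowest to highest: Na < Sb < H < I < O.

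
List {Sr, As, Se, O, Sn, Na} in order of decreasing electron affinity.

O is in period 2, group 16; Na is in period 3, group 1; As is in period 4, group 15; Se is in period 4, group 16; Sr is in period 5, group 2; Sn is in period 5, group 14.
Adding an electron releases more energy for atoms nearer the top right (short of the noble gases).
These span different periods and groups, so the two trends combine.
Na > Sr: period and group pull opposite ways; the down-group shift dominates (53 vs 5 kJ/mol).
As > Na: the two effects oppose for this pair; the across-period effect wins (78 vs 53 kJ/mol).
Sn > As: this pair runs against the simple trend — see the exception note.
O > Sn: relative to Sn, both the across-period and down-group shifts push O's electron affinity up.
Se > O: this pair runs against the simple trend — see the exception note.
Note the exception: Sn has a higher electron affinity than As, contrary to the simple trend — adding an electron to As's half-filled np³ subshell costs electron-pairing energy.
Note the exception: Se has a higher electron affinity than O, contrary to the simple trend — O's compact 2p subshell gives strong electron–electron repulsion on the added electron.
Tabulated electron affinity (kJ/mol): O 141, Na 53, As 78, Se 195, Sr 5, Sn 107.
So from highest to lowest: Se > O > Sn > As > Na > Sr.

Se, O, Sn, As, Na, Sr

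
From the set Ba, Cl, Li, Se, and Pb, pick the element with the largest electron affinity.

Cl

Li is in period 2, group 1; Cl is in period 3, group 17; Se is in period 4, group 16; Ba is in period 6, group 2; Pb is in period 6, group 14.
Adding an electron releases more energy for atoms nearer the top right (short of the noble gases).
Here both period and group differ, so the two effects have to be weighed against each other.
Pb > Ba: Pb lies to the right of Ba in period 6, so the across-period effect alone puts Pb higher.
Li > Pb: period and group pull opposite ways; the down-group shift dominates (60 vs 35 kJ/mol).
Se > Li: the two effects oppose for this pair; the across-period effect wins (195 vs 60 kJ/mol).
Cl > Se: relative to Se, both the across-period and down-group shifts push Cl's electron affinity up.
Tabulated electron affinity (kJ/mol): Li 60, Cl 349, Se 195, Ba 14, Pb 35.
The largest electron affinity among these belongs to Cl.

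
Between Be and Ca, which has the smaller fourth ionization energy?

Ca

IE_4 is the cost of taking one more electron from the +3 cation: Be³⁺ is already 1 electron into the core; Ca³⁺ is already 1 electron into the core.
All of these are removing an electron from a noble-gas core or deeper; the smaller core (lower principal quantum number) is held far more tightly, and within a period the higher nuclear charge binds the same core more tightly.
The numbers (kJ/mol): Be 21007, Ca 6491.
Putting it together, IE_4: Ca < Be.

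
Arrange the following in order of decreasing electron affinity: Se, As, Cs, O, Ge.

O is in period 2, group 16; Ge is in period 4, group 14; As is in period 4, group 15; Se is in period 4, group 16; Cs is in period 6, group 1.
EA tends to increase across a period and decrease down a group, though the pattern is less regular than for IE or radius.
Here both period and group differ, so the two effects have to be weighed against each other.
As > Cs: relative to Cs, both the across-period and down-group shifts push As's electron affinity up.
Ge > As: this pair runs against the simple trend — see the exception note.
O > Ge: relative to Ge, both the across-period and down-group shifts push O's electron affinity up.
Se > O: this pair runs against the simple trend — see the exception note.
Note the exception: Ge has a higher electron affinity than As, contrary to the simple trend — adding an electron to As's half-filled 4p³ is unfavourable, so Ge (4p²) has the more exothermic EA.
Note the exception: Se has a higher electron affinity than O, contrary to the simple trend — O's compact 2p subshell gives strong electron–electron repulsion on the added electron.
For reference (kJ/mol): O 141, Ge 119, As 78, Se 195, Cs 46.
So from highest to lowest: Se > O > Ge > As > Cs.

Se > O > Ge > As > Cs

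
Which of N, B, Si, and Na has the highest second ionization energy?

Na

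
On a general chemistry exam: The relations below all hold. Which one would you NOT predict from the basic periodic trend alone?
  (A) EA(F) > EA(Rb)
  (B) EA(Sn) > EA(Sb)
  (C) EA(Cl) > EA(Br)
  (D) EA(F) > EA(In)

The general trend: electron affinity increases across a period and decreases down a group.
(A) F (period 2, group 17) vs Rb (period 5, group 1): the stated order agrees with the simple trend.
(B) Sn (period 5, group 14) vs Sb (period 5, group 15): the stated order contradicts the simple trend.
(C) Cl (period 3, group 17) vs Br (period 4, group 17): the stated order agrees with the simple trend.
(D) F (period 2, group 17) vs In (period 5, group 13): the stated order agrees with the simple trend.
The exception is (B): adding an electron to Sb's half-filled 5p³ is unfavourable, so Sn has the more exothermic EA.

(B)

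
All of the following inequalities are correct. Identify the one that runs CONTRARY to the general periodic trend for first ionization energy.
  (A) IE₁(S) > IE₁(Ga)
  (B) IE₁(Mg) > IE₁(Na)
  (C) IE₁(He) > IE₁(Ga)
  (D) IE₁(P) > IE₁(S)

(D)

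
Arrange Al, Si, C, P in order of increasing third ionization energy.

The third ionization energy removes an electron from the +2 ion. For each element: Al²⁺ still has 1 valence electron; Si²⁺ still has 2 valence electrons; C²⁺ still has 2 valence electrons; P²⁺ still has 3 valence electrons.
All are still removing valence electrons, so compare the +2 ions as you would atoms: IE_3 generally rises across a period (higher Z_eff) and falls down a group (larger shell), subject to the usual subshell exceptions.
Valence configurations: Al²⁺ [Ne]3s¹, Si²⁺ [Ne]3s², C²⁺ [He]2s², P²⁺ [Ne]3s²3p¹.
P²⁺ loses a lone 3p electron whereas Si²⁺ must break into a filled 3s² pair, so IE_3(Si) > IE_3(P) even though P has the higher nuclear charge.
The numbers (kJ/mol): Al 2745, Si 3232, C 4620, P 2914.
Overall IE_3 order: Al < P < Si < C.

Al < P < Si < C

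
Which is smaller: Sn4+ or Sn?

Sn4+

Forming Sn4+ removes 4 electrons from Sn. Fewer electrons for the same nuclear charge means less shielding and a higher Z_eff on the remaining electrons.
A cation is smaller than its parent atom: Sn4+ < Sn.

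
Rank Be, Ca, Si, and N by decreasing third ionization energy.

Be > Ca > N > Si

The third ionization energy removes an electron from the +2 ion. For each element: Be²⁺ is the bare [He] core; Ca²⁺ is the bare [Ar] core; Si²⁺ still has 2 valence electrons; N²⁺ still has 3 valence electrons.
Core electrons are held far more tightly than valence electrons, so Ca and Be top the IE_3 order.
Valence configurations: Si²⁺ [Ne]3s², N²⁺ [He]2s²2p¹.
Approximate IE_3 values (kJ/mol): Be 14849, Ca 4912, Si 3232, N 4578.
Hence IE_3: Si < N < Ca < Be.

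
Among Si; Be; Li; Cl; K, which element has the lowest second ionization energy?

Si

After 1 electron has been removed, what remains? Si⁺ still has 3 valence electrons; Be⁺ still has 1 valence electron; Li⁺ is the bare [He] core; Cl⁺ still has 6 valence electrons; K⁺ is the bare [Ar] core.
Core electrons are held far more tightly than valence electrons, so K and Li top the IE_2 order.
Valence configurations: Si⁺ [Ne]3s²3p¹, Be⁺ [He]2s¹, Cl⁺ [Ne]3s²3p⁴.
The numbers (kJ/mol): Si 1577, Be 1757, Li 7298, Cl 2298, K 3052.
Putting it together, IE_2: Si < Be < Cl < K < Li.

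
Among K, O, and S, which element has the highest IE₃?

O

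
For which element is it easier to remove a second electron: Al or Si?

Si

Consider each +1 ion: Al⁺ still has 2 valence electrons; Si⁺ still has 3 valence electrons.
All are still removing valence electrons, so compare the +1 ions as you would atoms: IE_2 generally rises across a period (higher Z_eff) and falls down a group (larger shell), subject to the usual subshell exceptions.
Valence configurations: Al⁺ [Ne]3s², Si⁺ [Ne]3s²3p¹.
Si⁺ loses a lone 3p electron whereas Al⁺ must break into a filled 3s² pair, so IE_2(Al) > IE_2(Si) even though Si has the higher nuclear charge.
The numbers (kJ/mol): Al 1817, Si 1577.
Putting it together, IE_2: Si < Al.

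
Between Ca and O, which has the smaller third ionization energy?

Consider each +2 ion: Ca²⁺ is the bare [Ar] core; O²⁺ still has 4 valence electrons.
Usually core removal costs more than valence removal, but here the competition is close: a tightly held n=2 valence electron can cost more to remove than an n=3 core electron, so the actual values have to decide it.
The numbers (kJ/mol): Ca 4912, O 5300.
Putting it together, IE_3: Ca < O.

Ca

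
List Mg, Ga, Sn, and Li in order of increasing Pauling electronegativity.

Atoms toward the upper right of the periodic table pull bonding electrons most strongly.
These sit on a diagonal, where the across-period and down-group effects partly cancel.
Mg > Li: period and group pull opposite ways; the across-period shift dominates (1.31 vs 0.98).
Ga > Mg: the two effects oppose for this pair; the across-period effect wins (1.81 vs 1.31).
Sn > Ga: period and group pull opposite ways; the across-period shift dominates (1.96 vs 1.81).
Tabulated electronegativity (Pauling): Li 0.98, Mg 1.31, Ga 1.81, Sn 1.96.
So from lowest to highest: Li < Mg < Ga < Sn.

Li < Mg < Ga < Sn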